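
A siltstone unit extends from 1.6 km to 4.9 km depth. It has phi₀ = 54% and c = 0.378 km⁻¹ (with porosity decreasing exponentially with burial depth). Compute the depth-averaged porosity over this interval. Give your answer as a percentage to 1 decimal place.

⟨phi⟩ = (1/(d₂−d₁)) ∫ phi₀ e^(−cd) dd = phi₀·(e^(−c·d₁) − e^(−c·d₂)) / (c·(d₂−d₁))
e^(−0.378×1.6) = 0.5462; e^(−0.378×4.9) = 0.1569
⟨phi⟩ = 0.54 × (0.5462 − 0.1569) / (0.378 × 3.3) = 0.54 × 0.3121 = 0.1685

16.9%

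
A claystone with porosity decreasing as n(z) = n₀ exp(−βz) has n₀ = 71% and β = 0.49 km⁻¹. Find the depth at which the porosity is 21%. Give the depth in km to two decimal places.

2.49 km

Invert Athy's law: z = ln(n₀/n) / β
z = ln(0.71/0.21) / 0.49 = ln(3.381) / 0.49 = 1.2182 / 0.49 = 2.486 km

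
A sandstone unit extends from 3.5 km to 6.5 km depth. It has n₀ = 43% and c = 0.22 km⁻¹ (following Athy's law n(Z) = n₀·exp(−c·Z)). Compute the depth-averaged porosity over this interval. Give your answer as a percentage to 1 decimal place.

14.6%

⟨n⟩ = (1/(Z₂−Z₁)) ∫ n₀ e^(−cZ) dZ = n₀·(e^(−c·Z₁) − e^(−c·Z₂)) / (c·(Z₂−Z₁))
e^(−0.22×3.5) = 0.4630; e^(−0.22×6.5) = 0.2393
⟨n⟩ = 0.43 × (0.4630 − 0.2393) / (0.22 × 3) = 0.43 × 0.3389 = 0.1457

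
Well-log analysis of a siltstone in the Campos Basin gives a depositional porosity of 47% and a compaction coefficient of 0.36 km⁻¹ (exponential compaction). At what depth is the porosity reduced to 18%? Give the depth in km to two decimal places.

2.67 km

Invert Athy's law: Z = ln(φ₀/φ) / β
Z = ln(0.47/0.18) / 0.36 = ln(2.611) / 0.36 = 0.9598 / 0.36 = 2.666 km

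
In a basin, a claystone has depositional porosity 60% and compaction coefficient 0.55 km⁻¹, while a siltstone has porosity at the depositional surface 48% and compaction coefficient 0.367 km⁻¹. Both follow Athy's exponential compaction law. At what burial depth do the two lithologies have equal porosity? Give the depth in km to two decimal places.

1.22 km

Set n₀ₐ e^(−cₐz) = n₀ᵦ e^(−cᵦz) ⇒ ln(n₀ₐ/n₀ᵦ) = (cₐ − cᵦ)·z
z = ln(0.6/0.48) / (0.55 − 0.367) = 0.2231 / 0.183 = 1.219 km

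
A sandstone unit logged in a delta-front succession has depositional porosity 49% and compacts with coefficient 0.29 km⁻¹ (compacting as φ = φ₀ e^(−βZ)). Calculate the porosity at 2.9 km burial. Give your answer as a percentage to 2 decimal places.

21.13%

φ = φ₀·exp(−β·Z) = 0.49 × exp(−0.29 × 2.9) = 0.49 × exp(−0.841)
  = 0.49 × 0.4313 = 0.2113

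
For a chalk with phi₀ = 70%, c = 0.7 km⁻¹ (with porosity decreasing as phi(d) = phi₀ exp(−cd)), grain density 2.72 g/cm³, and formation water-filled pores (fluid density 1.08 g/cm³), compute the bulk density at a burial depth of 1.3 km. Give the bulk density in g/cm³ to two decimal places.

2.26 g/cm³

Porosity at depth: phi = 0.7·exp(−0.7×1.3) = 0.7×0.4025 = 0.2818
Bulk density: ρ_b = (1−phi)ρ_g + phi·ρ_f = 0.7182×2.72 + 0.2818×1.08
       = 1.954 + 0.304 = 2.258 g/cm³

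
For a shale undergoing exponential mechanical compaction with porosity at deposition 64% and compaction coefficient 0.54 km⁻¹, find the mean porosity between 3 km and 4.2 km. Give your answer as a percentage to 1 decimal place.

⟨φ⟩ = (1/(z₂−z₁)) ∫ φ₀ e^(−βz) dz = φ₀·(e^(−β·z₁) − e^(−β·z₂)) / (β·(z₂−z₁))
e^(−0.54×3) = 0.1979; e^(−0.54×4.2) = 0.1035
⟨φ⟩ = 0.64 × (0.1979 − 0.1035) / (0.54 × 1.2) = 0.64 × 0.1456 = 0.0932

9.3%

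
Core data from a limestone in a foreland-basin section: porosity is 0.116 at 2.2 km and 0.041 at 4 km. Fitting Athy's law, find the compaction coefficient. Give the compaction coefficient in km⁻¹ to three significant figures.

0.578 km⁻¹

Athy: φ(z) = φ₀ e^(−cz) ⇒ φ₁/φ₂ = e^{c(z₂−z₁)} ⇒ c = ln(φ₁/φ₂)/(z₂−z₁)
c = ln(0.116/0.041) / (4 − 2.2) = ln(2.829) / 1.8 = 1.0400 / 1.8 = 0.5778 km⁻¹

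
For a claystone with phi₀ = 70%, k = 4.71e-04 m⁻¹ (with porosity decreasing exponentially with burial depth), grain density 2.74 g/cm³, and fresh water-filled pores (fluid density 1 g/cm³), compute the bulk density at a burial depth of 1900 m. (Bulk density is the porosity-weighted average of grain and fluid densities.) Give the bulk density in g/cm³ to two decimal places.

2.24 g/cm³

Working in km (1 km = 1000 m; k in km⁻¹ = k in m⁻¹ × 1000):
Porosity at depth: phi = 0.7·exp(−0.471×1.9) = 0.7×0.4086 = 0.2861
Bulk density: ρ_b = (1−phi)ρ_g + phi·ρ_f = 0.7139×2.74 + 0.2861×1
       = 1.956 + 0.286 = 2.242 g/cm³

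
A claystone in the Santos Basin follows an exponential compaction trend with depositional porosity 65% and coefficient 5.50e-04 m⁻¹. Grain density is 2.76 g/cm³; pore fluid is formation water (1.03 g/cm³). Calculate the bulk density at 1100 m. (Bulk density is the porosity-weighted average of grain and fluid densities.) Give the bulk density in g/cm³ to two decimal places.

Working in km (1 km = 1000 m; k in km⁻¹ = k in m⁻¹ × 1000):
Porosity at depth: φ = 0.65·exp(−0.55×1.1) = 0.65×0.5461 = 0.3549
Bulk density: ρ_b = (1−φ)ρ_g + φ·ρ_f = 0.6451×2.76 + 0.3549×1.03
       = 1.780 + 0.366 = 2.146 g/cm³

2.15 g/cm³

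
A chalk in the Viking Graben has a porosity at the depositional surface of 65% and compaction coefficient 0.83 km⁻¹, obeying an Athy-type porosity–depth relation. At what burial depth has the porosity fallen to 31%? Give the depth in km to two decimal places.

Invert Athy's law: d = ln(phi₀/phi) / c
d = ln(0.65/0.31) / 0.83 = ln(2.097) / 0.83 = 0.7404 / 0.83 = 0.892 km

0.89 km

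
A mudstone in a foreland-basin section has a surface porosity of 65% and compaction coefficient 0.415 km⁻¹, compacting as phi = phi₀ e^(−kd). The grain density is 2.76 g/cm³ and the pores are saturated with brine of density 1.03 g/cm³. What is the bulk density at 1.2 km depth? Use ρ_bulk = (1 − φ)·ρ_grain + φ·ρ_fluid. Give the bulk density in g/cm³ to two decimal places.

Porosity at depth: phi = 0.65·exp(−0.415×1.2) = 0.65×0.6077 = 0.3950
Bulk density: ρ_b = (1−phi)ρ_g + phi·ρ_f = 0.6050×2.76 + 0.3950×1.03
       = 1.670 + 0.407 = 2.077 g/cm³

2.08 g/cm³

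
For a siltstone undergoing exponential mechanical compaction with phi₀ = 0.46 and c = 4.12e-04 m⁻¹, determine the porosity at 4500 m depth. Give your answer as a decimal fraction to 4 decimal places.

0.0720

Working in km (1 km = 1000 m; c in km⁻¹ = c in m⁻¹ × 1000):
phi = phi₀·exp(−c·z) = 0.46 × exp(−0.412 × 4.5) = 0.46 × exp(−1.854)
  = 0.46 × 0.1566 = 0.0720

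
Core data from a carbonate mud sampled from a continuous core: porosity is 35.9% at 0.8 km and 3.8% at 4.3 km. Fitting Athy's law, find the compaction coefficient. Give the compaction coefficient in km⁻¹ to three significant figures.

Athy: phi(d) = phi₀ e^(−βd) ⇒ phi₁/phi₂ = e^{β(d₂−d₁)} ⇒ β = ln(phi₁/phi₂)/(d₂−d₁)
β = ln(0.359/0.038) / (4.3 − 0.8) = ln(9.447) / 3.5 = 2.2457 / 3.5 = 0.6416 km⁻¹

0.642 km⁻¹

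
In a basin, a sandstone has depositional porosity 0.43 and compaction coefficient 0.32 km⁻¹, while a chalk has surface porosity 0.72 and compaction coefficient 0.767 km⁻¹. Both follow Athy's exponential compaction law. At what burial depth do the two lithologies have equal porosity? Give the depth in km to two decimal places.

1.15 km

Set φ₀ₐ e^(−βₐd) = φ₀ᵦ e^(−βᵦd) ⇒ ln(φ₀ₐ/φ₀ᵦ) = (βₐ − βᵦ)·d
d = ln(0.43/0.72) / (0.32 − 0.767) = -0.5155 / -0.447 = 1.153 km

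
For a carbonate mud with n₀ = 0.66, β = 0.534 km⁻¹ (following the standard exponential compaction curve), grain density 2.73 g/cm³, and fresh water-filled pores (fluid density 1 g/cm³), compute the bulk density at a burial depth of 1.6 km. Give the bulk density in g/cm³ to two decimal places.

Porosity at depth: n = 0.66·exp(−0.534×1.6) = 0.66×0.4255 = 0.2809
Bulk density: ρ_b = (1−n)ρ_g + n·ρ_f = 0.7191×2.73 + 0.2809×1
       = 1.963 + 0.281 = 2.244 g/cm³

2.24 g/cm³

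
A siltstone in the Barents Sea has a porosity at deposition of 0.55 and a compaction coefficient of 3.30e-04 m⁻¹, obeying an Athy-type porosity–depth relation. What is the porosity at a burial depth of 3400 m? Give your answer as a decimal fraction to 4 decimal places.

Working in km (1 km = 1000 m; β in km⁻¹ = β in m⁻¹ × 1000):
n = n₀·exp(−β·d) = 0.55 × exp(−0.33 × 3.4) = 0.55 × exp(−1.122)
  = 0.55 × 0.3256 = 0.1791

0.1791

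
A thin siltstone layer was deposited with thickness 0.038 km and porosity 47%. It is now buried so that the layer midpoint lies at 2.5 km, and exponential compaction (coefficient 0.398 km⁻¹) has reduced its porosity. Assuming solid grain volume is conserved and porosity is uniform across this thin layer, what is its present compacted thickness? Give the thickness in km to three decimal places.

0.024 km

Porosity at 2.5 km: n = 0.47·exp(−0.398×2.5) = 0.1738
Solid-volume conservation: h(1−n) = h₀(1−n₀) ⇒ h = h₀·(1−n₀)/(1−n)
h = 0.038 × (1 − 0.47)/(1 − 0.1738) = 0.038 × 0.6415 = 0.0244 km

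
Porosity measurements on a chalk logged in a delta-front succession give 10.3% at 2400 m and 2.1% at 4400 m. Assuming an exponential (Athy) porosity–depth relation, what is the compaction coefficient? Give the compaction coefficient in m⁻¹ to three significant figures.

0.000795 m⁻¹

Working in km (1 km = 1000 m; c in km⁻¹ = c in m⁻¹ × 1000):
Athy: φ(Z) = φ₀ e^(−cZ) ⇒ φ₁/φ₂ = e^{c(Z₂−Z₁)} ⇒ c = ln(φ₁/φ₂)/(Z₂−Z₁)
c = ln(0.103/0.021) / (4.4 − 2.4) = ln(4.905) / 2 = 1.5902 / 2 = 0.7951 km⁻¹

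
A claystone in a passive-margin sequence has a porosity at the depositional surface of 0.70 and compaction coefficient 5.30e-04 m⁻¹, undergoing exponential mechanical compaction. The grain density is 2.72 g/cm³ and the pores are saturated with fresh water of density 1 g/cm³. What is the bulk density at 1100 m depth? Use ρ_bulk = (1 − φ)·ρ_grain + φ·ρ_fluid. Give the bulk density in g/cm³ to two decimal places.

Working in km (1 km = 1000 m; β in km⁻¹ = β in m⁻¹ × 1000):
Porosity at depth: n = 0.7·exp(−0.53×1.1) = 0.7×0.5582 = 0.3908
Bulk density: ρ_b = (1−n)ρ_g + n·ρ_f = 0.6092×2.72 + 0.3908×1
       = 1.657 + 0.391 = 2.048 g/cm³

2.05 g/cm³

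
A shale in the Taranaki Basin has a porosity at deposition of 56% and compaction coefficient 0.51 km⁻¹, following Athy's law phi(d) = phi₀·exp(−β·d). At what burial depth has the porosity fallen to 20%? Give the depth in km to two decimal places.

Invert Athy's law: d = ln(phi₀/phi) / β
d = ln(0.56/0.2) / 0.51 = ln(2.8) / 0.51 = 1.0296 / 0.51 = 2.019 km

2.02 km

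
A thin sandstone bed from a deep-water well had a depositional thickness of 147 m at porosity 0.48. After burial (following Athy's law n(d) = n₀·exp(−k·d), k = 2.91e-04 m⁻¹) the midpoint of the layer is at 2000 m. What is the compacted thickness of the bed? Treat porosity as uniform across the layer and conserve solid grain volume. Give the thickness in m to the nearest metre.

104 m

Working in km (1 km = 1000 m; k in km⁻¹ = k in m⁻¹ × 1000):
Porosity at 2 km: n = 0.48·exp(−0.291×2) = 0.2682
Solid-volume conservation: h(1−n) = h₀(1−n₀) ⇒ h = h₀·(1−n₀)/(1−n)
h = 0.147 × (1 − 0.48)/(1 − 0.2682) = 0.147 × 0.7106 = 0.1045 km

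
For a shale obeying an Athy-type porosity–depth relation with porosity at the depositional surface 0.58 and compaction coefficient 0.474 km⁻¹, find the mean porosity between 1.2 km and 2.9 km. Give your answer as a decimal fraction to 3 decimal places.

0.225

⟨φ⟩ = (1/(z₂−z₁)) ∫ φ₀ e^(−βz) dz = φ₀·(e^(−β·z₁) − e^(−β·z₂)) / (β·(z₂−z₁))
e^(−0.474×1.2) = 0.5662; e^(−0.474×2.9) = 0.2529
⟨φ⟩ = 0.58 × (0.5662 − 0.2529) / (0.474 × 1.7) = 0.58 × 0.3888 = 0.2255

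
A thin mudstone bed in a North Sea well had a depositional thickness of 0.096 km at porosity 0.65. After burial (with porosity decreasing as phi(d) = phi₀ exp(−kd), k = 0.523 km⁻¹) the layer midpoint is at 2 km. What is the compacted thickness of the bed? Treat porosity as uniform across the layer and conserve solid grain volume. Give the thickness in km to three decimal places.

0.044 km

Porosity at 2 km: phi = 0.65·exp(−0.523×2) = 0.2284
Solid-volume conservation: h(1−phi) = h₀(1−phi₀) ⇒ h = h₀·(1−phi₀)/(1−phi)
h = 0.096 × (1 − 0.65)/(1 − 0.2284) = 0.096 × 0.4536 = 0.0435 km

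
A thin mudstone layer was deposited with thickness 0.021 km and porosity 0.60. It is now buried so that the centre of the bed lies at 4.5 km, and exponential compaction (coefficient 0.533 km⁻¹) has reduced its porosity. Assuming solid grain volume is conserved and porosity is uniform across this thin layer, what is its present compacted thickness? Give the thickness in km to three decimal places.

0.009 km

Porosity at 4.5 km: n = 0.6·exp(−0.533×4.5) = 0.0545
Solid-volume conservation: h(1−n) = h₀(1−n₀) ⇒ h = h₀·(1−n₀)/(1−n)
h = 0.021 × (1 − 0.6)/(1 − 0.0545) = 0.021 × 0.4231 = 0.0089 km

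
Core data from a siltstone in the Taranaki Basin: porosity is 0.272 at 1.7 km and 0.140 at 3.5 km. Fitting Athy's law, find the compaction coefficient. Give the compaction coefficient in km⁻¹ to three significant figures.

Athy: n(d) = n₀ e^(−βd) ⇒ n₁/n₂ = e^{β(d₂−d₁)} ⇒ β = ln(n₁/n₂)/(d₂−d₁)
β = ln(0.272/0.14) / (3.5 − 1.7) = ln(1.943) / 1.8 = 0.6642 / 1.8 = 0.369 km⁻¹

0.369 km⁻¹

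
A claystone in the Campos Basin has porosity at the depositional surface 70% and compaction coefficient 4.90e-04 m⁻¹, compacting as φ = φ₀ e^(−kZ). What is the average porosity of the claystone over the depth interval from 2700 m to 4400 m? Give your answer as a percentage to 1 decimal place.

12.7%

Working in km (1 km = 1000 m; k in km⁻¹ = k in m⁻¹ × 1000):
⟨φ⟩ = (1/(Z₂−Z₁)) ∫ φ₀ e^(−kZ) dZ = φ₀·(e^(−k·Z₁) − e^(−k·Z₂)) / (k·(Z₂−Z₁))
e^(−0.49×2.7) = 0.2663; e^(−0.49×4.4) = 0.1158
⟨φ⟩ = 0.7 × (0.2663 − 0.1158) / (0.49 × 1.7) = 0.7 × 0.1807 = 0.1265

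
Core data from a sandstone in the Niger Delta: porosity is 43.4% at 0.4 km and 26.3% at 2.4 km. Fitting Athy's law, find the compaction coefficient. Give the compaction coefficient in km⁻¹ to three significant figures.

Athy: φ(Z) = φ₀ e^(−βZ) ⇒ φ₁/φ₂ = e^{β(Z₂−Z₁)} ⇒ β = ln(φ₁/φ₂)/(Z₂−Z₁)
β = ln(0.434/0.263) / (2.4 − 0.4) = ln(1.65) / 2 = 0.5009 / 2 = 0.2504 km⁻¹

0.250 km⁻¹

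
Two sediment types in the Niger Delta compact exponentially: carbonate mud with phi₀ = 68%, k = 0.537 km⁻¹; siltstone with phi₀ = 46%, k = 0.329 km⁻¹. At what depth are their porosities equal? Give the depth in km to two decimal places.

1.88 km

Set phi₀ₐ e^(−kₐz) = phi₀ᵦ e^(−kᵦz) ⇒ ln(phi₀ₐ/phi₀ᵦ) = (kₐ − kᵦ)·z
z = ln(0.68/0.46) / (0.537 − 0.329) = 0.3909 / 0.208 = 1.879 km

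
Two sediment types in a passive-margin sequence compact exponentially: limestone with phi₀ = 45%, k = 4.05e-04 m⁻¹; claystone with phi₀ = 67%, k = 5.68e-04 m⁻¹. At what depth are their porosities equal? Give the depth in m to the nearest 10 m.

2440 m

Working in km (1 km = 1000 m; k in km⁻¹ = k in m⁻¹ × 1000):
Set phi₀ₐ e^(−kₐd) = phi₀ᵦ e^(−kᵦd) ⇒ ln(phi₀ₐ/phi₀ᵦ) = (kₐ − kᵦ)·d
d = ln(0.45/0.67) / (0.405 − 0.568) = -0.3980 / -0.163 = 2.442 km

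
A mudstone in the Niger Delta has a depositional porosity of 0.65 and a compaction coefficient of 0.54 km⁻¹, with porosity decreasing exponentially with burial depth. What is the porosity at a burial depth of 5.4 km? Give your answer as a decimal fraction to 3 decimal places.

φ = φ₀·exp(−k·z) = 0.65 × exp(−0.54 × 5.4) = 0.65 × exp(−2.916)
  = 0.65 × 0.0541 = 0.0352

0.035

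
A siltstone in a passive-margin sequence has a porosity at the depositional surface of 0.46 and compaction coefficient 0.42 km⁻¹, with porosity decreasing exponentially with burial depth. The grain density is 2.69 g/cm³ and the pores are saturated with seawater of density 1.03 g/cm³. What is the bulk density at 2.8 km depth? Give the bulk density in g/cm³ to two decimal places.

Porosity at depth: φ = 0.46·exp(−0.42×2.8) = 0.46×0.3085 = 0.1419
Bulk density: ρ_b = (1−φ)ρ_g + φ·ρ_f = 0.8581×2.69 + 0.1419×1.03
       = 2.308 + 0.146 = 2.454 g/cm³

2.45 g/cm³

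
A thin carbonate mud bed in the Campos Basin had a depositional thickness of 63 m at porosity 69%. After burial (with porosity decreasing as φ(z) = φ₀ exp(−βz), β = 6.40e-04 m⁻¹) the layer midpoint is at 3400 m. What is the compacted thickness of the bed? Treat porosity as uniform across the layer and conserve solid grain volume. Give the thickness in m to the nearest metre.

Working in km (1 km = 1000 m; β in km⁻¹ = β in m⁻¹ × 1000):
Porosity at 3.4 km: φ = 0.69·exp(−0.64×3.4) = 0.0783
Solid-volume conservation: h(1−φ) = h₀(1−φ₀) ⇒ h = h₀·(1−φ₀)/(1−φ)
h = 0.063 × (1 − 0.69)/(1 − 0.0783) = 0.063 × 0.3363 = 0.0212 km

21 m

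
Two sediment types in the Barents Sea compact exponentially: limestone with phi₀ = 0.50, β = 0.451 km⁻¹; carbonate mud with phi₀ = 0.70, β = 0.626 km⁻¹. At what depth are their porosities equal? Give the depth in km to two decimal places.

Set phi₀ₐ e^(−βₐd) = phi₀ᵦ e^(−βᵦd) ⇒ ln(phi₀ₐ/phi₀ᵦ) = (βₐ − βᵦ)·d
d = ln(0.5/0.7) / (0.451 − 0.626) = -0.3365 / -0.175 = 1.923 km

1.92 km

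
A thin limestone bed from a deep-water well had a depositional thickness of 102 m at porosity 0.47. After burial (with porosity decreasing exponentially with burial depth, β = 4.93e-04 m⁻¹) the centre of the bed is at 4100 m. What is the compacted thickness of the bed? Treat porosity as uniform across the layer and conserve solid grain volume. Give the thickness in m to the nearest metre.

58 m

Working in km (1 km = 1000 m; β in km⁻¹ = β in m⁻¹ × 1000):
Porosity at 4.1 km: n = 0.47·exp(−0.493×4.1) = 0.0623
Solid-volume conservation: h(1−n) = h₀(1−n₀) ⇒ h = h₀·(1−n₀)/(1−n)
h = 0.102 × (1 − 0.47)/(1 − 0.0623) = 0.102 × 0.5652 = 0.0576 km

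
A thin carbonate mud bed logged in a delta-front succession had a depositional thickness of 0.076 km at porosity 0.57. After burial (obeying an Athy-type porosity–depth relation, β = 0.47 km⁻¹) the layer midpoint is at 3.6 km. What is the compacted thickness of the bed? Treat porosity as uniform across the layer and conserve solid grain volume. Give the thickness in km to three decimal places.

Porosity at 3.6 km: n = 0.57·exp(−0.47×3.6) = 0.1050
Solid-volume conservation: h(1−n) = h₀(1−n₀) ⇒ h = h₀·(1−n₀)/(1−n)
h = 0.076 × (1 − 0.57)/(1 − 0.1050) = 0.076 × 0.4804 = 0.0365 km

0.037 km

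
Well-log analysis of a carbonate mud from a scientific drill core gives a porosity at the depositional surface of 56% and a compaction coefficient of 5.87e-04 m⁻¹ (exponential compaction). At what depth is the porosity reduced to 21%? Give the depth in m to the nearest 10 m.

Working in km (1 km = 1000 m; k in km⁻¹ = k in m⁻¹ × 1000):
Invert Athy's law: Z = ln(phi₀/phi) / k
Z = ln(0.56/0.21) / 0.587 = ln(2.667) / 0.587 = 0.9808 / 0.587 = 1.671 km

1670 m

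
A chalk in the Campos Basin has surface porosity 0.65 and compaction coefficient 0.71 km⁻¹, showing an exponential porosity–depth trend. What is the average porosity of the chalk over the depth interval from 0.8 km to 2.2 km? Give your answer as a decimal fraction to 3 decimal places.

0.233

⟨n⟩ = (1/(d₂−d₁)) ∫ n₀ e^(−βd) dd = n₀·(e^(−β·d₁) − e^(−β·d₂)) / (β·(d₂−d₁))
e^(−0.71×0.8) = 0.5667; e^(−0.71×2.2) = 0.2097
⟨n⟩ = 0.65 × (0.5667 − 0.2097) / (0.71 × 1.4) = 0.65 × 0.3591 = 0.2334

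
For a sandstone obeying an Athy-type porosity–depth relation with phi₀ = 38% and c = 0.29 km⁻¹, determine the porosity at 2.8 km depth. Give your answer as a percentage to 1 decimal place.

16.9%

phi = phi₀·exp(−c·z) = 0.38 × exp(−0.29 × 2.8) = 0.38 × exp(−0.812)
  = 0.38 × 0.4440 = 0.1687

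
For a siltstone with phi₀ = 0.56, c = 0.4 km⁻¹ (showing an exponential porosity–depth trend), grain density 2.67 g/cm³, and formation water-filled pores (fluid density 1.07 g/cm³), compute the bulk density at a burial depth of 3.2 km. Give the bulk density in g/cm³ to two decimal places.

2.42 g/cm³

Porosity at depth: phi = 0.56·exp(−0.4×3.2) = 0.56×0.2780 = 0.1557
Bulk density: ρ_b = (1−phi)ρ_g + phi·ρ_f = 0.8443×2.67 + 0.1557×1.07
       = 2.254 + 0.167 = 2.421 g/cm³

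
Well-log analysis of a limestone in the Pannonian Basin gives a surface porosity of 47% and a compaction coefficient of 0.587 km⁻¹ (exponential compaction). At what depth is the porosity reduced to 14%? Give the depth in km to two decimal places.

Invert Athy's law: z = ln(φ₀/φ) / k
z = ln(0.47/0.14) / 0.587 = ln(3.357) / 0.587 = 1.2111 / 0.587 = 2.063 km

2.06 km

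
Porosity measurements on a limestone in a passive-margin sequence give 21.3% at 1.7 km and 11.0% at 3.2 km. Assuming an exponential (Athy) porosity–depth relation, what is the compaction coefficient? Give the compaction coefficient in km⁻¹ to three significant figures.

Athy: n(z) = n₀ e^(−βz) ⇒ n₁/n₂ = e^{β(z₂−z₁)} ⇒ β = ln(n₁/n₂)/(z₂−z₁)
β = ln(0.213/0.11) / (3.2 − 1.7) = ln(1.936) / 1.5 = 0.6608 / 1.5 = 0.4405 km⁻¹

0.441 km⁻¹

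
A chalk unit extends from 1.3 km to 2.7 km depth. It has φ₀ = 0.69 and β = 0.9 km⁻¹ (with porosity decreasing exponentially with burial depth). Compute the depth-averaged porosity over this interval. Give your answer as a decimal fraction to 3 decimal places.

⟨φ⟩ = (1/(Z₂−Z₁)) ∫ φ₀ e^(−βZ) dZ = φ₀·(e^(−β·Z₁) − e^(−β·Z₂)) / (β·(Z₂−Z₁))
e^(−0.9×1.3) = 0.3104; e^(−0.9×2.7) = 0.0880
⟨φ⟩ = 0.69 × (0.3104 − 0.0880) / (0.9 × 1.4) = 0.69 × 0.1765 = 0.1218

0.122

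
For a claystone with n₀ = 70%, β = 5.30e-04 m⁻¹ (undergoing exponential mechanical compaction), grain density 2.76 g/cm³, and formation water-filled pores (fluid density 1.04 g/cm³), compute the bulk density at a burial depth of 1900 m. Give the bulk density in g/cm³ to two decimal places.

2.32 g/cm³

Working in km (1 km = 1000 m; β in km⁻¹ = β in m⁻¹ × 1000):
Porosity at depth: n = 0.7·exp(−0.53×1.9) = 0.7×0.3653 = 0.2557
Bulk density: ρ_b = (1−n)ρ_g + n·ρ_f = 0.7443×2.76 + 0.2557×1.04
       = 2.054 + 0.266 = 2.320 g/cm³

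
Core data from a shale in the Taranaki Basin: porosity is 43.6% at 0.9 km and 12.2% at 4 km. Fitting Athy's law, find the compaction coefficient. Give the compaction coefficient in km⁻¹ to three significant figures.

0.411 km⁻¹

Athy: phi(Z) = phi₀ e^(−cZ) ⇒ phi₁/phi₂ = e^{c(Z₂−Z₁)} ⇒ c = ln(phi₁/phi₂)/(Z₂−Z₁)
c = ln(0.436/0.122) / (4 − 0.9) = ln(3.574) / 3.1 = 1.2736 / 3.1 = 0.4108 km⁻¹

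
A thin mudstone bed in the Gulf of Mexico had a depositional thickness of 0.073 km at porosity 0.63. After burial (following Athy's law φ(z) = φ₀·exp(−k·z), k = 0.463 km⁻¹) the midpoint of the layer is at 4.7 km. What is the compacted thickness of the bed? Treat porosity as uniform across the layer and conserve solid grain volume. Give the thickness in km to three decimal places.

0.029 km

Porosity at 4.7 km: φ = 0.63·exp(−0.463×4.7) = 0.0715
Solid-volume conservation: h(1−φ) = h₀(1−φ₀) ⇒ h = h₀·(1−φ₀)/(1−φ)
h = 0.073 × (1 − 0.63)/(1 − 0.0715) = 0.073 × 0.3985 = 0.0291 km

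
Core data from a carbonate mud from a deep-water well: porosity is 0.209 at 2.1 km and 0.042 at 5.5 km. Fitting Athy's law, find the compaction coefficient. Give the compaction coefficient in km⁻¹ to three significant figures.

Athy: phi(Z) = phi₀ e^(−βZ) ⇒ phi₁/phi₂ = e^{β(Z₂−Z₁)} ⇒ β = ln(phi₁/phi₂)/(Z₂−Z₁)
β = ln(0.209/0.042) / (5.5 − 2.1) = ln(4.976) / 3.4 = 1.6047 / 3.4 = 0.472 km⁻¹

0.472 km⁻¹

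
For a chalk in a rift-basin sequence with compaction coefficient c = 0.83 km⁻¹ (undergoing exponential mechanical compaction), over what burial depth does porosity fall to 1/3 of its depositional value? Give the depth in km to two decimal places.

φ/φ₀ = 1/3 ⇒ exp(−c·d) = 1/3 ⇒ d = ln(3) / c
d = 1.0986 / 0.83 = 1.324 km

1.32 km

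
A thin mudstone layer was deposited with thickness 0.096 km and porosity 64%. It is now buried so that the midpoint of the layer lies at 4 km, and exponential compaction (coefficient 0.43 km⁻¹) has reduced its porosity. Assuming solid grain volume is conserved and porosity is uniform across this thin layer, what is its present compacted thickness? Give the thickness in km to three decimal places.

0.039 km

Porosity at 4 km: phi = 0.64·exp(−0.43×4) = 0.1146
Solid-volume conservation: h(1−phi) = h₀(1−phi₀) ⇒ h = h₀·(1−phi₀)/(1−phi)
h = 0.096 × (1 − 0.64)/(1 − 0.1146) = 0.096 × 0.4066 = 0.0390 km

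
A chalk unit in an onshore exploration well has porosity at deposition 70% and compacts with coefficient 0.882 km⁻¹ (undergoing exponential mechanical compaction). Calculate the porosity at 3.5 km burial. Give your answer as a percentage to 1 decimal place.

3.2%

n = n₀·exp(−β·d) = 0.7 × exp(−0.882 × 3.5) = 0.7 × exp(−3.087)
  = 0.7 × 0.0456 = 0.0319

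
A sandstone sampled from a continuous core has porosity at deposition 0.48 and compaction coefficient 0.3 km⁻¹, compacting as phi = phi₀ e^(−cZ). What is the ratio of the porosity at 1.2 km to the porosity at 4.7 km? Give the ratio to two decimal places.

2.86

phi(Z₁)/phi(Z₂) = e^(−c·Z₁)/e^(−c·Z₂) = e^{c(Z₂−Z₁)}
= exp(0.3 × 3.5) = exp(1.05) = 2.8577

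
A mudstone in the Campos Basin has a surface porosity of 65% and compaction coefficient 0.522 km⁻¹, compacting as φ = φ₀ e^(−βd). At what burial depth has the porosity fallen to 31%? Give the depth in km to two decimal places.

Invert Athy's law: d = ln(φ₀/φ) / β
d = ln(0.65/0.31) / 0.522 = ln(2.097) / 0.522 = 0.7404 / 0.522 = 1.418 km

1.42 km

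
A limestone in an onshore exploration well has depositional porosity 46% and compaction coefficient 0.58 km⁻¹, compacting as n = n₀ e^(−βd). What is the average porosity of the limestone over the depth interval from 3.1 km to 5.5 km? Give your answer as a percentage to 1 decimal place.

4.1%

⟨n⟩ = (1/(d₂−d₁)) ∫ n₀ e^(−βd) dd = n₀·(e^(−β·d₁) − e^(−β·d₂)) / (β·(d₂−d₁))
e^(−0.58×3.1) = 0.1656; e^(−0.58×5.5) = 0.0412
⟨n⟩ = 0.46 × (0.1656 − 0.0412) / (0.58 × 2.4) = 0.46 × 0.0894 = 0.0411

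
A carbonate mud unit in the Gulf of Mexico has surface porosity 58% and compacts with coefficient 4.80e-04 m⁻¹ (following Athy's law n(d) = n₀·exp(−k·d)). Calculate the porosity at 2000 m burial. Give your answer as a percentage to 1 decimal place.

Working in km (1 km = 1000 m; k in km⁻¹ = k in m⁻¹ × 1000):
n = n₀·exp(−k·d) = 0.58 × exp(−0.48 × 2) = 0.58 × exp(−0.96)
  = 0.58 × 0.3829 = 0.2221

22.2%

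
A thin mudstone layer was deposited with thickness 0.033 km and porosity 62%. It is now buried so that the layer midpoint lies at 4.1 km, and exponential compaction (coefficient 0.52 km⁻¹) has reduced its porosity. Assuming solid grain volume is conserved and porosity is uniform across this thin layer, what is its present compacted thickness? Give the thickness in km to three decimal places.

Porosity at 4.1 km: φ = 0.62·exp(−0.52×4.1) = 0.0735
Solid-volume conservation: h(1−φ) = h₀(1−φ₀) ⇒ h = h₀·(1−φ₀)/(1−φ)
h = 0.033 × (1 − 0.62)/(1 − 0.0735) = 0.033 × 0.4102 = 0.0135 km

0.014 km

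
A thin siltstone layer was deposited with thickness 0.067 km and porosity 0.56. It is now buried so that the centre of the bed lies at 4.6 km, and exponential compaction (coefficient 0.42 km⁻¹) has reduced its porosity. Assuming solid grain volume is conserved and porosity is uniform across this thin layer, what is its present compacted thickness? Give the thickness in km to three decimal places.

Porosity at 4.6 km: φ = 0.56·exp(−0.42×4.6) = 0.0811
Solid-volume conservation: h(1−φ) = h₀(1−φ₀) ⇒ h = h₀·(1−φ₀)/(1−φ)
h = 0.067 × (1 − 0.56)/(1 − 0.0811) = 0.067 × 0.4788 = 0.0321 km

0.032 km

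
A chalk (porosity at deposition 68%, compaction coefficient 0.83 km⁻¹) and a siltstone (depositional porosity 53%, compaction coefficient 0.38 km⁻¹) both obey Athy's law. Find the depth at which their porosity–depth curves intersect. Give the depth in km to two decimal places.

Set phi₀ₐ e^(−kₐd) = phi₀ᵦ e^(−kᵦd) ⇒ ln(phi₀ₐ/phi₀ᵦ) = (kₐ − kᵦ)·d
d = ln(0.68/0.53) / (0.83 − 0.38) = 0.2492 / 0.45 = 0.554 km

0.55 km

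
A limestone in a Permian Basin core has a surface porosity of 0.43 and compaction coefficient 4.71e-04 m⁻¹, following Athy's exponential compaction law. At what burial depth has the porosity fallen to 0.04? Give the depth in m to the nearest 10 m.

5040 m

Working in km (1 km = 1000 m; c in km⁻¹ = c in m⁻¹ × 1000):
Invert Athy's law: d = ln(phi₀/phi) / c
d = ln(0.43/0.04) / 0.471 = ln(10.75) / 0.471 = 2.3749 / 0.471 = 5.042 km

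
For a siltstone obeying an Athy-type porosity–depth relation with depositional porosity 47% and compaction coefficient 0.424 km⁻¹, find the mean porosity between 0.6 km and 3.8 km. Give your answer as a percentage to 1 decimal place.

⟨n⟩ = (1/(z₂−z₁)) ∫ n₀ e^(−cz) dz = n₀·(e^(−c·z₁) − e^(−c·z₂)) / (c·(z₂−z₁))
e^(−0.424×0.6) = 0.7754; e^(−0.424×3.8) = 0.1996
⟨n⟩ = 0.47 × (0.7754 − 0.1996) / (0.424 × 3.2) = 0.47 × 0.4243 = 0.1994

19.9%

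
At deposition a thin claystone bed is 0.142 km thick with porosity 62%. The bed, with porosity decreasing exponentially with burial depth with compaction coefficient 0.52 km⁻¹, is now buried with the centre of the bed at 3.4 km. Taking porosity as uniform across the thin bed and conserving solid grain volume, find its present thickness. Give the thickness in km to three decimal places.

Porosity at 3.4 km: φ = 0.62·exp(−0.52×3.4) = 0.1058
Solid-volume conservation: h(1−φ) = h₀(1−φ₀) ⇒ h = h₀·(1−φ₀)/(1−φ)
h = 0.142 × (1 − 0.62)/(1 − 0.1058) = 0.142 × 0.4250 = 0.0603 km

0.060 km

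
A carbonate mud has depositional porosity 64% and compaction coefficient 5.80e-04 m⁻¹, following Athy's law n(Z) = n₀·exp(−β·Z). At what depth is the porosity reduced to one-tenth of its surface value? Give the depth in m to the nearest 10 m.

3970 m

Working in km (1 km = 1000 m; β in km⁻¹ = β in m⁻¹ × 1000):
n/n₀ = 1/10 ⇒ exp(−β·Z) = 1/10 ⇒ Z = ln(10) / β
Z = 2.3026 / 0.58 = 3.970 km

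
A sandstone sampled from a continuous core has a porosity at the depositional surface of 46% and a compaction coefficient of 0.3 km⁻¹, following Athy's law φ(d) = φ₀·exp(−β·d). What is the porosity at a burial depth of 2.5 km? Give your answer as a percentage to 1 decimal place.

21.7%

φ = φ₀·exp(−β·d) = 0.46 × exp(−0.3 × 2.5) = 0.46 × exp(−0.75)
  = 0.46 × 0.4724 = 0.2173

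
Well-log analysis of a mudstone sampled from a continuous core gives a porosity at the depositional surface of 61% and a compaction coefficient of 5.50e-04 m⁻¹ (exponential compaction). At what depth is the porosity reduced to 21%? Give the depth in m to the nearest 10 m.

Working in km (1 km = 1000 m; c in km⁻¹ = c in m⁻¹ × 1000):
Invert Athy's law: d = ln(φ₀/φ) / c
d = ln(0.61/0.21) / 0.55 = ln(2.905) / 0.55 = 1.0664 / 0.55 = 1.939 km

1940 m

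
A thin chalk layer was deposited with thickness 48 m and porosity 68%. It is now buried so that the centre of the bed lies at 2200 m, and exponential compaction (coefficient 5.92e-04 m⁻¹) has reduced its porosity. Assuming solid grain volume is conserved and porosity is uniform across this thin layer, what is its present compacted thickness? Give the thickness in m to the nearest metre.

Working in km (1 km = 1000 m; β in km⁻¹ = β in m⁻¹ × 1000):
Porosity at 2.2 km: φ = 0.68·exp(−0.592×2.2) = 0.1849
Solid-volume conservation: h(1−φ) = h₀(1−φ₀) ⇒ h = h₀·(1−φ₀)/(1−φ)
h = 0.048 × (1 − 0.68)/(1 − 0.1849) = 0.048 × 0.3926 = 0.0188 km

19 m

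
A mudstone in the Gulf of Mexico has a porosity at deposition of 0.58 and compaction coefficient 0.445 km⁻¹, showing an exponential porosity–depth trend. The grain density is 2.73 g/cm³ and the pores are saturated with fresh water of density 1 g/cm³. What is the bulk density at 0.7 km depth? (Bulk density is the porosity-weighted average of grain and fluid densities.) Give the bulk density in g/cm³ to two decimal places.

Porosity at depth: φ = 0.58·exp(−0.445×0.7) = 0.58×0.7323 = 0.4248
Bulk density: ρ_b = (1−φ)ρ_g + φ·ρ_f = 0.5752×2.73 + 0.4248×1
       = 1.570 + 0.425 = 1.995 g/cm³

2.00 g/cm³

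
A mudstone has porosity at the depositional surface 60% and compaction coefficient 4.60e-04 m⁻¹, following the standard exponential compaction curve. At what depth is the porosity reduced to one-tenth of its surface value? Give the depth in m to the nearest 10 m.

5010 m

Working in km (1 km = 1000 m; β in km⁻¹ = β in m⁻¹ × 1000):
φ/φ₀ = 1/10 ⇒ exp(−β·Z) = 1/10 ⇒ Z = ln(10) / β
Z = 2.3026 / 0.46 = 5.006 km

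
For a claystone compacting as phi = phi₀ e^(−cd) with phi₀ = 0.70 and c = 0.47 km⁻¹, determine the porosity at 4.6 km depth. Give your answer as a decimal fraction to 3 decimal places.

phi = phi₀·exp(−c·d) = 0.7 × exp(−0.47 × 4.6) = 0.7 × exp(−2.162)
  = 0.7 × 0.1151 = 0.0806

0.081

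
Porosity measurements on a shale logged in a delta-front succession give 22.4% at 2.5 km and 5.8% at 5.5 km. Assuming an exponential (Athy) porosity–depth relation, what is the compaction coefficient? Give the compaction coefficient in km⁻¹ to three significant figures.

Athy: phi(d) = phi₀ e^(−cd) ⇒ phi₁/phi₂ = e^{c(d₂−d₁)} ⇒ c = ln(phi₁/phi₂)/(d₂−d₁)
c = ln(0.224/0.058) / (5.5 − 2.5) = ln(3.862) / 3 = 1.3512 / 3 = 0.4504 km⁻¹

0.450 km⁻¹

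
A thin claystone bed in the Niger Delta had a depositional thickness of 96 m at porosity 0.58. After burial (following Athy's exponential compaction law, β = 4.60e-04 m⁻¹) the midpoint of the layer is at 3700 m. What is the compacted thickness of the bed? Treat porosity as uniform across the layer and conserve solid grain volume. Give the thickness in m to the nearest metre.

Working in km (1 km = 1000 m; β in km⁻¹ = β in m⁻¹ × 1000):
Porosity at 3.7 km: phi = 0.58·exp(−0.46×3.7) = 0.1057
Solid-volume conservation: h(1−phi) = h₀(1−phi₀) ⇒ h = h₀·(1−phi₀)/(1−phi)
h = 0.096 × (1 − 0.58)/(1 − 0.1057) = 0.096 × 0.4697 = 0.0451 km

45 m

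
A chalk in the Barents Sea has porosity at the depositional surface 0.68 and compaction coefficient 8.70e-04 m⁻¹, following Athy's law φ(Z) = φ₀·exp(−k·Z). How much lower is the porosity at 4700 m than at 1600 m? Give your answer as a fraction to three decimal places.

Working in km (1 km = 1000 m; k in km⁻¹ = k in m⁻¹ × 1000):
φ(1.6) = 0.68·e^(−0.87×1.6) = 0.1690
φ(4.7) = 0.68·e^(−0.87×4.7) = 0.0114
Δφ = 0.1690 − 0.0114 = 0.1576

0.158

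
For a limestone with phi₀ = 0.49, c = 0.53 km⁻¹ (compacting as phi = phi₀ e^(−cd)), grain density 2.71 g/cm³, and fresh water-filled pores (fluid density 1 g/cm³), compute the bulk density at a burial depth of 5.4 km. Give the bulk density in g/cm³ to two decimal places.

2.66 g/cm³

Porosity at depth: phi = 0.49·exp(−0.53×5.4) = 0.49×0.0572 = 0.0280
Bulk density: ρ_b = (1−phi)ρ_g + phi·ρ_f = 0.9720×2.71 + 0.0280×1
       = 2.634 + 0.028 = 2.662 g/cm³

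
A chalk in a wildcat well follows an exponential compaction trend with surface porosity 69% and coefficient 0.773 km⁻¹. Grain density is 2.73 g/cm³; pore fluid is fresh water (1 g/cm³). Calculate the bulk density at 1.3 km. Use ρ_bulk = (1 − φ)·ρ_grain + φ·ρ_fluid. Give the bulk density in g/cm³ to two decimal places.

Porosity at depth: n = 0.69·exp(−0.773×1.3) = 0.69×0.3661 = 0.2526
Bulk density: ρ_b = (1−n)ρ_g + n·ρ_f = 0.7474×2.73 + 0.2526×1
       = 2.040 + 0.253 = 2.293 g/cm³

2.29 g/cm³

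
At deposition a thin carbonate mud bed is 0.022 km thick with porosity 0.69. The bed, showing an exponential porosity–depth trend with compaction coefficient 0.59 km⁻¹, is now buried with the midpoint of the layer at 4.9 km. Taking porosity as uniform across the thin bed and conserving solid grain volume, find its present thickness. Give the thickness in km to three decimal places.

0.007 km

Porosity at 4.9 km: φ = 0.69·exp(−0.59×4.9) = 0.0383
Solid-volume conservation: h(1−φ) = h₀(1−φ₀) ⇒ h = h₀·(1−φ₀)/(1−φ)
h = 0.022 × (1 − 0.69)/(1 − 0.0383) = 0.022 × 0.3223 = 0.0071 km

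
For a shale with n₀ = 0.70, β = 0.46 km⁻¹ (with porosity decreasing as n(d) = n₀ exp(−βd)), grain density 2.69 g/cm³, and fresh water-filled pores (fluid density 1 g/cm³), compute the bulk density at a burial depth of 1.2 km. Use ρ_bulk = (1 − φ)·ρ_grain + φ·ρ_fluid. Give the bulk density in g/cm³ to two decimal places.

Porosity at depth: n = 0.7·exp(−0.46×1.2) = 0.7×0.5758 = 0.4031
Bulk density: ρ_b = (1−n)ρ_g + n·ρ_f = 0.5969×2.69 + 0.4031×1
       = 1.606 + 0.403 = 2.009 g/cm³

2.01 g/cm³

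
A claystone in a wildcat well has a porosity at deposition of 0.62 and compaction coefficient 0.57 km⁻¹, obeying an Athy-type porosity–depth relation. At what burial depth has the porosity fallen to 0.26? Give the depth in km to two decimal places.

Invert Athy's law: d = ln(phi₀/phi) / β
d = ln(0.62/0.26) / 0.57 = ln(2.385) / 0.57 = 0.8690 / 0.57 = 1.525 km

1.52 km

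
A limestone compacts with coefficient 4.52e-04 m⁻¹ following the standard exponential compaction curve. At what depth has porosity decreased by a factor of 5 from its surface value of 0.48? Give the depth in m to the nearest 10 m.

Working in km (1 km = 1000 m; β in km⁻¹ = β in m⁻¹ × 1000):
phi/phi₀ = 1/5 ⇒ exp(−β·Z) = 1/5 ⇒ Z = ln(5) / β
Z = 1.6094 / 0.452 = 3.561 km

3560 m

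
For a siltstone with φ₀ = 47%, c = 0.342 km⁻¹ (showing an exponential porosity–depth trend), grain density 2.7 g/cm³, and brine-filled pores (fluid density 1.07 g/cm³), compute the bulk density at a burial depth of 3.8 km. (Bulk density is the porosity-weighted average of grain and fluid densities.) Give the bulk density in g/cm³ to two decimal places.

Porosity at depth: φ = 0.47·exp(−0.342×3.8) = 0.47×0.2726 = 0.1281
Bulk density: ρ_b = (1−φ)ρ_g + φ·ρ_f = 0.8719×2.7 + 0.1281×1.07
       = 2.354 + 0.137 = 2.491 g/cm³

2.49 g/cm³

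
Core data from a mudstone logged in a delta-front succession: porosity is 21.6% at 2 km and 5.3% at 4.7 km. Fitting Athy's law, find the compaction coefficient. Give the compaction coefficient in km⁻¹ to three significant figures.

0.520 km⁻¹

Athy: phi(d) = phi₀ e^(−cd) ⇒ phi₁/phi₂ = e^{c(d₂−d₁)} ⇒ c = ln(phi₁/phi₂)/(d₂−d₁)
c = ln(0.216/0.053) / (4.7 − 2) = ln(4.075) / 2.7 = 1.4050 / 2.7 = 0.5204 km⁻¹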